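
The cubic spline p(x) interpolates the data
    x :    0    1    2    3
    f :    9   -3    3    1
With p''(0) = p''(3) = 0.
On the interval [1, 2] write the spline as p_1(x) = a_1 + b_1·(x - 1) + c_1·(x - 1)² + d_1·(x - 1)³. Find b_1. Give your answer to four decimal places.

With σ_i denoting the second derivative at x_i, h_i = 1, 1, 1, and Δ_i = (y_(i+1) − y_i)/h_i = -12, 6, -2:
  1·σ_0 + 4·σ_1 + 1·σ_2 = 6(Δ_1 - Δ_0) = 108
  1·σ_1 + 4·σ_2 + 1·σ_3 = 6(Δ_2 - Δ_1) = -48
Natural end conditions: σ_0 = σ_3 = 0.
Forward elimination and back-substitution give σ_0 = 0, σ_1 = 32, σ_2 = -20, σ_3 = 0.
On [1, 2], with p_1(x) = a_1 + b_1·(x - 1) + c_1·(x - 1)² + d_1·(x - 1)³: c_1 = σ_1/2 = 16, d_1 = (σ_2 - σ_1)/(6h_1) = -26/3, b_1 = Δ_1 - h_1(2σ_1 + σ_2)/6 = -4/3.

-1.3333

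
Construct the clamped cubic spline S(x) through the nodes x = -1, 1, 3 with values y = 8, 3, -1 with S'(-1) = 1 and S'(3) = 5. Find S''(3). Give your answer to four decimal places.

11.1250

With σ_i denoting the second derivative at x_i, h_i = 2, 2, and Δ_i = (y_(i+1) − y_i)/h_i = -5/2, -2:
  2·σ_0 + 8·σ_1 + 2·σ_2 = 6(Δ_1 - Δ_0) = 3
Clamped end conditions give two more equations: 2h_0·σ_0 + h_0·σ_1 = 6(Δ_0 - S'(-1)) = -21 and h_1·σ_1 + 2h_1·σ_2 = 6(S'(3) - Δ_1) = 42.
Hence σ_0 = -37/8, σ_1 = -5/4, σ_2 = 89/8.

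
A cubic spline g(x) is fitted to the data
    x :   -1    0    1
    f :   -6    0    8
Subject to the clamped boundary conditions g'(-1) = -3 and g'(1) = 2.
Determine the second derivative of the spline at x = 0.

1

Put M_i = g'' at the i-th knot. Here h = (1, 1) and Δ = (6, 8), so the interior equations h_(i-1)·M_(i-1) + 2(h_(i-1)+h_i)·M_i + h_i·M_(i+1) = 6(Δ_i − Δ_(i-1)) read
  1·M_0 + 4·M_1 + 1·M_2 = 6(Δ_1 - Δ_0) = 12
Clamped end conditions give two more equations: 2h_0·M_0 + h_0·M_1 = 6(Δ_0 - g'(-1)) = 54 and h_1·M_1 + 2h_1·M_2 = 6(g'(1) - Δ_1) = -36.
Forward elimination and back-substitution give M_0 = 53/2, M_1 = 1, M_2 = -37/2.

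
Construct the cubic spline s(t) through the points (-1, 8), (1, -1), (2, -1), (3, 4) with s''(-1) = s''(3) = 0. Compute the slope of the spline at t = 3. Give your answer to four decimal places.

Put M_i = s'' at the i-th knot. Here h = (2, 1, 1) and Δ = (-9/2, 0, 5), so the interior equations h_(i-1)·M_(i-1) + 2(h_(i-1)+h_i)·M_i + h_i·M_(i+1) = 6(Δ_i − Δ_(i-1)) read
  2·M_0 + 6·M_1 + 1·M_2 = 6(Δ_1 - Δ_0) = 27
  1·M_1 + 4·M_2 + 1·M_3 = 6(Δ_2 - Δ_1) = 30
Natural end conditions: M_0 = M_3 = 0.
Forward elimination and back-substitution give M_0 = 0, M_1 = 78/23, M_2 = 153/23, M_3 = 0.
On [2, 3], s'(t) = b_2 + 2c_2·(t - 2) + 3d_2·(t - 2)² with b_2 = Δ_2 - h_2(2M_2 + M_3)/6 = 64/23, c_2 = M_2/2 = 153/46, d_2 = (M_3 - M_2)/(6h_2) = -51/46. So s'(3) = 281/46.

6.1087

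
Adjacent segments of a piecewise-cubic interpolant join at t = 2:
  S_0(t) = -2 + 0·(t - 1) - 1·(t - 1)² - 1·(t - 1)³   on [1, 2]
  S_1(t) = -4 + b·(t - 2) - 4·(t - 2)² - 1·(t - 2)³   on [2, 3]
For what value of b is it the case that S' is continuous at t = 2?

-5

S_0'(t) = 0 - 2·(t - 1) - 3·(t - 1)², so S_0'(2) = -5. On the right, S_1'(2) = b, so b = -5.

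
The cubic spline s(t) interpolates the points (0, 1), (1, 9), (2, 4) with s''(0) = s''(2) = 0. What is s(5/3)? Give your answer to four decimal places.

Write M_i for s''(x_i). With h_i = 1, 1 and divided differences Δ_i = 8, -5, the continuity of s' gives the tridiagonal system
  1·M_0 + 4·M_1 + 1·M_2 = 6(Δ_1 - Δ_0) = -78
Natural end conditions: M_0 = M_2 = 0.
Forward elimination and back-substitution give M_0 = 0, M_1 = -39/2, M_2 = 0.
On [1, 2], s(t) = 9 + 3/2·(t - 1) - 39/4·(t - 1)² + 13/4·(t - 1)³.
With (t - 1) = 2/3: s(5/3) = 179/27.

6.6296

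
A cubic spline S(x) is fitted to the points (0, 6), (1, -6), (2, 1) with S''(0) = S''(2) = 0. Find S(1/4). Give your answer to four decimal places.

Let m_i = S''(x_i). Step sizes h_i = 1, 1; slopes of the chords Δ_i = (y_(i+1) - y_i)/h_i = -12, 7.
  1·m_0 + 4·m_1 + 1·m_2 = 6(Δ_1 - Δ_0) = 114
Natural end conditions: m_0 = m_2 = 0.
Forward elimination and back-substitution give m_0 = 0, m_1 = 57/2, m_2 = 0.
On [0, 1], S(x) = 6 - 67/4·x + 0·x² + 19/4·x³.
With x = 1/4: S(1/4) = 483/256.

1.8867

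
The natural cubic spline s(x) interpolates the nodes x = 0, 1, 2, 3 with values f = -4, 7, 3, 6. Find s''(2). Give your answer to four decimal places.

17.2000

Let σ_i = s''(x_i). Step sizes h_i = 1, 1, 1; slopes of the chords Δ_i = (y_(i+1) - y_i)/h_i = 11, -4, 3.
  1·σ_0 + 4·σ_1 + 1·σ_2 = 6(Δ_1 - Δ_0) = -90
  1·σ_1 + 4·σ_2 + 1·σ_3 = 6(Δ_2 - Δ_1) = 42
Natural end conditions: σ_0 = σ_3 = 0.
Solving: σ_0 = 0, σ_1 = -134/5, σ_2 = 86/5, σ_3 = 0.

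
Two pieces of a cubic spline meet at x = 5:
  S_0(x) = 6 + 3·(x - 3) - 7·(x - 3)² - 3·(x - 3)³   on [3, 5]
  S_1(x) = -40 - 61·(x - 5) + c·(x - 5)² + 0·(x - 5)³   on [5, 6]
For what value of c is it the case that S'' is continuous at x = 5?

S_0''(x) = -14 - 18·(x - 3), so S_0''(5) = -50. On the right, S_1''(5) = 2c, so c = -25.

-25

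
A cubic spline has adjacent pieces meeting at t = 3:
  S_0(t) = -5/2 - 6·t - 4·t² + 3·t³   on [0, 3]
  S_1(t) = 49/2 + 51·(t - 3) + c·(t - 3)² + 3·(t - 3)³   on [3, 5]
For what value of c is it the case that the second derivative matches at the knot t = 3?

23

S_0''(t) = -8 + 18·t, so S_0''(3) = 46. On the right, S_1''(3) = 2c, so c = 23.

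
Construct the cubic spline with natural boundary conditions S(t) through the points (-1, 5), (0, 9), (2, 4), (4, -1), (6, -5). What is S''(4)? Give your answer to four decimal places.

-0.0732

Write m_i for S''(x_i). With h_i = 1, 2, 2, 2 and divided differences Δ_i = 4, -5/2, -5/2, -2, the continuity of S' gives the tridiagonal system
  1·m_0 + 6·m_1 + 2·m_2 = 6(Δ_1 - Δ_0) = -39
  2·m_1 + 8·m_2 + 2·m_3 = 6(Δ_2 - Δ_1) = 0
  2·m_2 + 8·m_3 + 2·m_4 = 6(Δ_3 - Δ_2) = 3
Natural end conditions: m_0 = m_4 = 0.
Solving: m_0 = 0, m_1 = -291/41, m_2 = 147/82, m_3 = -3/41, m_4 = 0.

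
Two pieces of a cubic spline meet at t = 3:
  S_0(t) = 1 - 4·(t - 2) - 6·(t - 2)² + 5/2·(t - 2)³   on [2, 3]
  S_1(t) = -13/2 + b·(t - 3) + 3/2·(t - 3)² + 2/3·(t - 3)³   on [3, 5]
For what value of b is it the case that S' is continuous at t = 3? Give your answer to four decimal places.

-8.5000

S_0'(t) = -4 - 12·(t - 2) + 15/2·(t - 2)², so S_0'(3) = -17/2. On the right, S_1'(3) = b, so b = -17/2.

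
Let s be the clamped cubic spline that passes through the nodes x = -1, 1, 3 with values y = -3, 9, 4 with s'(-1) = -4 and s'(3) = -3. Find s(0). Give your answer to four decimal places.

0.9063

With m_i denoting the second derivative at x_i, h_i = 2, 2, and Δ_i = (y_(i+1) − y_i)/h_i = 6, -5/2:
  2·m_0 + 8·m_1 + 2·m_2 = 6(Δ_1 - Δ_0) = -51
Clamped end conditions give two more equations: 2h_0·m_0 + h_0·m_1 = 6(Δ_0 - s'(-1)) = 60 and h_1·m_1 + 2h_1·m_2 = 6(s'(3) - Δ_1) = -3.
Hence m_0 = 173/8, m_1 = -53/4, m_2 = 47/8.
On [-1, 1], s(x) = -3 - 4·(x + 1) + 173/16·(x + 1)² - 93/32·(x + 1)³.
With (x + 1) = 1: s(0) = 29/32.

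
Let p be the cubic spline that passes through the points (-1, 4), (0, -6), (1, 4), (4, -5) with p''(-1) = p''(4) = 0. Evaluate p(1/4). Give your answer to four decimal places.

Write σ_i for p''(x_i). With h_i = 1, 1, 3 and divided differences Δ_i = -10, 10, -3, the continuity of p' gives the tridiagonal system
  1·σ_0 + 4·σ_1 + 1·σ_2 = 6(Δ_1 - Δ_0) = 120
  1·σ_1 + 8·σ_2 + 3·σ_3 = 6(Δ_2 - Δ_1) = -78
Natural end conditions: σ_0 = σ_3 = 0.
Solving the tridiagonal system: σ_0 = 0, σ_1 = 1038/31, σ_2 = -432/31, σ_3 = 0.
On [0, 1], p(t) = -6 + 36/31·t + 519/31·t² - 245/31·t³.
With t = 1/4: p(1/4) = -9497/1984.

-4.7868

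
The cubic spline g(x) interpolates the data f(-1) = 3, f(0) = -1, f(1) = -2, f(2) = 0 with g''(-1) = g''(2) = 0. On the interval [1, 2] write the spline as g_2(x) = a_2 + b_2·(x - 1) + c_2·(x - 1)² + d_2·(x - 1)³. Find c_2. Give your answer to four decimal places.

1.8000

Put m_i = g'' at the i-th knot. Here h = (1, 1, 1) and Δ = (-4, -1, 2), so the interior equations h_(i-1)·m_(i-1) + 2(h_(i-1)+h_i)·m_i + h_i·m_(i+1) = 6(Δ_i − Δ_(i-1)) read
  1·m_0 + 4·m_1 + 1·m_2 = 6(Δ_1 - Δ_0) = 18
  1·m_1 + 4·m_2 + 1·m_3 = 6(Δ_2 - Δ_1) = 18
Natural end conditions: m_0 = m_3 = 0.
Hence m_0 = 0, m_1 = 18/5, m_2 = 18/5, m_3 = 0.
On [1, 2], with g_2(x) = a_2 + b_2·(x - 1) + c_2·(x - 1)² + d_2·(x - 1)³: c_2 = m_2/2 = 9/5, d_2 = (m_3 - m_2)/(6h_2) = -3/5, b_2 = Δ_2 - h_2(2m_2 + m_3)/6 = 4/5.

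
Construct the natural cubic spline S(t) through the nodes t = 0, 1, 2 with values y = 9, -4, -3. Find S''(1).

21

Put M_i = S'' at the i-th knot. Here h = (1, 1) and Δ = (-13, 1), so the interior equations h_(i-1)·M_(i-1) + 2(h_(i-1)+h_i)·M_i + h_i·M_(i+1) = 6(Δ_i − Δ_(i-1)) read
  1·M_0 + 4·M_1 + 1·M_2 = 6(Δ_1 - Δ_0) = 84
Natural end conditions: M_0 = M_2 = 0.
Hence M_0 = 0, M_1 = 21, M_2 = 0.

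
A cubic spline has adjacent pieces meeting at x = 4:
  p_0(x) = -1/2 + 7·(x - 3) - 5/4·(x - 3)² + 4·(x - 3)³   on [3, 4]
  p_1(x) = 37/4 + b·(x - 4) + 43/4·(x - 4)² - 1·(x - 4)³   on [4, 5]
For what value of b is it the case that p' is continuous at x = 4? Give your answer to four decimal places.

16.5000

p_0'(x) = 7 - 5/2·(x - 3) + 12·(x - 3)², so p_0'(4) = 33/2. On the right, p_1'(4) = b, so b = 33/2.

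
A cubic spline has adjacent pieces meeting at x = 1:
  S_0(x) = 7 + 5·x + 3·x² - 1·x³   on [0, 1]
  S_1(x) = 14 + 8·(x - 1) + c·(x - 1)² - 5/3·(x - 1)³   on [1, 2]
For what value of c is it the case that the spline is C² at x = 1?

0

S_0''(x) = 6 - 6·x, so S_0''(1) = 0. On the right, S_1''(1) = 2c, so c = 0.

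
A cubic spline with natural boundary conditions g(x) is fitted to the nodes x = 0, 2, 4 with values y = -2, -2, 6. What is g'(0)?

-1

Write M_i for g''(x_i). With h_i = 2, 2 and divided differences Δ_i = 0, 4, the continuity of g' gives the tridiagonal system
  2·M_0 + 8·M_1 + 2·M_2 = 6(Δ_1 - Δ_0) = 24
Natural end conditions: M_0 = M_2 = 0.
Forward elimination and back-substitution give M_0 = 0, M_1 = 3, M_2 = 0.
On [0, 2], g'(x) = b_0 + 2c_0·x + 3d_0·x² with b_0 = Δ_0 - h_0(2M_0 + M_1)/6 = -1, c_0 = M_0/2 = 0, d_0 = (M_1 - M_0)/(6h_0) = 1/4. So g'(0) = -1.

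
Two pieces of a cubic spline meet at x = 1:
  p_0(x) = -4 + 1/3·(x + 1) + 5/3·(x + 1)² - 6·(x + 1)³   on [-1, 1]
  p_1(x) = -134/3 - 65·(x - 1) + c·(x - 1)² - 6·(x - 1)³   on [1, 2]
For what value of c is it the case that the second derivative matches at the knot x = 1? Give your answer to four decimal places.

p_0''(x) = 10/3 - 36·(x + 1), so p_0''(1) = -206/3. On the right, p_1''(1) = 2c, so c = -103/3.

-34.3333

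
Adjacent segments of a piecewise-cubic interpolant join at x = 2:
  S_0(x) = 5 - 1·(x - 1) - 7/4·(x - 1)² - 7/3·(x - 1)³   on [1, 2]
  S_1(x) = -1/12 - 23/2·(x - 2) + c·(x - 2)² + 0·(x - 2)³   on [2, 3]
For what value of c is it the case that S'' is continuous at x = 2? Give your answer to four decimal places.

S_0''(x) = -7/2 - 14·(x - 1), so S_0''(2) = -35/2. On the right, S_1''(2) = 2c, so c = -35/4.

-8.7500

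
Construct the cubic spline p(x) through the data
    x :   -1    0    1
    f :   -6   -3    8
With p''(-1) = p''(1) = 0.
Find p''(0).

Let M_i = p''(x_i). Step sizes h_i = 1, 1; slopes of the chords Δ_i = (y_(i+1) - y_i)/h_i = 3, 11.
  1·M_0 + 4·M_1 + 1·M_2 = 6(Δ_1 - Δ_0) = 48
Natural end conditions: M_0 = M_2 = 0.
Hence M_0 = 0, M_1 = 12, M_2 = 0.

12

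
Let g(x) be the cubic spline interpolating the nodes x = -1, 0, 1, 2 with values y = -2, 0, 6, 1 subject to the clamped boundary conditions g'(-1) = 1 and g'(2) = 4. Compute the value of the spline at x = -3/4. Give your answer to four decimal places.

-1.8375

With M_i denoting the second derivative at x_i, h_i = 1, 1, 1, and Δ_i = (y_(i+1) − y_i)/h_i = 2, 6, -5:
  1·M_0 + 4·M_1 + 1·M_2 = 6(Δ_1 - Δ_0) = 24
  1·M_1 + 4·M_2 + 1·M_3 = 6(Δ_2 - Δ_1) = -66
Clamped end conditions give two more equations: 2h_0·M_0 + h_0·M_1 = 6(Δ_0 - g'(-1)) = 6 and h_2·M_2 + 2h_2·M_3 = 6(g'(2) - Δ_2) = 54.
Forward elimination and back-substitution give M_0 = -22/5, M_1 = 74/5, M_2 = -154/5, M_3 = 212/5.
On [-1, 0], g(x) = -2 + 1·(x + 1) - 11/5·(x + 1)² + 16/5·(x + 1)³.
With (x + 1) = 1/4: g(-3/4) = -147/80.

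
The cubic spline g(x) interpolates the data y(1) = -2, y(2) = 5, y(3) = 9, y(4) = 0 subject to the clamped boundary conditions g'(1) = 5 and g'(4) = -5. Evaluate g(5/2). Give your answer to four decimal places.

Put M_i = g'' at the i-th knot. Here h = (1, 1, 1) and Δ = (7, 4, -9), so the interior equations h_(i-1)·M_(i-1) + 2(h_(i-1)+h_i)·M_i + h_i·M_(i+1) = 6(Δ_i − Δ_(i-1)) read
  1·M_0 + 4·M_1 + 1·M_2 = 6(Δ_1 - Δ_0) = -18
  1·M_1 + 4·M_2 + 1·M_3 = 6(Δ_2 - Δ_1) = -78
Clamped end conditions give two more equations: 2h_0·M_0 + h_0·M_1 = 6(Δ_0 - g'(1)) = 12 and h_2·M_2 + 2h_2·M_3 = 6(g'(4) - Δ_2) = 24.
Forward elimination and back-substitution give M_0 = 86/15, M_1 = 8/15, M_2 = -388/15, M_3 = 374/15.
On [2, 3], g(x) = 5 + 122/15·(x - 2) + 4/15·(x - 2)² - 22/5·(x - 2)³.
With (x - 2) = 1/2: g(5/2) = 103/12.

8.5833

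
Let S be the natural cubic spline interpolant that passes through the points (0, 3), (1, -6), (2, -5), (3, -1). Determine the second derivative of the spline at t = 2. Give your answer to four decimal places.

0.8000

Write M_i for S''(x_i). With h_i = 1, 1, 1 and divided differences Δ_i = -9, 1, 4, the continuity of S' gives the tridiagonal system
  1·M_0 + 4·M_1 + 1·M_2 = 6(Δ_1 - Δ_0) = 60
  1·M_1 + 4·M_2 + 1·M_3 = 6(Δ_2 - Δ_1) = 18
Natural end conditions: M_0 = M_3 = 0.
Hence M_0 = 0, M_1 = 74/5, M_2 = 4/5, M_3 = 0.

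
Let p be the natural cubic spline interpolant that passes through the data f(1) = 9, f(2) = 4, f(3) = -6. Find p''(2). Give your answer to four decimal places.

Let m_i = p''(x_i). Step sizes h_i = 1, 1; slopes of the chords Δ_i = (y_(i+1) - y_i)/h_i = -5, -10.
  1·m_0 + 4·m_1 + 1·m_2 = 6(Δ_1 - Δ_0) = -30
Natural end conditions: m_0 = m_2 = 0.
Solving: m_0 = 0, m_1 = -15/2, m_2 = 0.

-7.5000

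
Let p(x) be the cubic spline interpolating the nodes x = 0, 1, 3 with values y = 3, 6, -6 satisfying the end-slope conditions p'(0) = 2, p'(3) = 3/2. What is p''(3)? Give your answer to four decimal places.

Write m_i for p''(x_i). With h_i = 1, 2 and divided differences Δ_i = 3, -6, the continuity of p' gives the tridiagonal system
  1·m_0 + 6·m_1 + 2·m_2 = 6(Δ_1 - Δ_0) = -54
Clamped end conditions give two more equations: 2h_0·m_0 + h_0·m_1 = 6(Δ_0 - p'(0)) = 6 and h_1·m_1 + 2h_1·m_2 = 6(p'(3) - Δ_1) = 45.
Solving: m_0 = 71/6, m_1 = -53/3, m_2 = 241/12.

20.0833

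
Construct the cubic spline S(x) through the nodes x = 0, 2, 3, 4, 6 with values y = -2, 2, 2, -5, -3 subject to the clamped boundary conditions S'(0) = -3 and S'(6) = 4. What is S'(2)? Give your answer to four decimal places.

3.0333

Write M_i for S''(x_i). With h_i = 2, 1, 1, 2 and divided differences Δ_i = 2, 0, -7, 1, the continuity of S' gives the tridiagonal system
  2·M_0 + 6·M_1 + 1·M_2 = 6(Δ_1 - Δ_0) = -12
  1·M_1 + 4·M_2 + 1·M_3 = 6(Δ_2 - Δ_1) = -42
  1·M_2 + 6·M_3 + 2·M_4 = 6(Δ_3 - Δ_2) = 48
Clamped end conditions give two more equations: 2h_0·M_0 + h_0·M_1 = 6(Δ_0 - S'(0)) = 30 and h_3·M_3 + 2h_3·M_4 = 6(S'(6) - Δ_3) = 18.
Solving: M_0 = 269/30, M_1 = -44/15, M_2 = -37/3, M_3 = 154/15, M_4 = -19/30.
On [2, 3], S'(x) = b_1 + 2c_1·(x - 2) + 3d_1·(x - 2)² with b_1 = Δ_1 - h_1(2M_1 + M_2)/6 = 91/30, c_1 = M_1/2 = -22/15, d_1 = (M_2 - M_1)/(6h_1) = -47/30. So S'(2) = 91/30.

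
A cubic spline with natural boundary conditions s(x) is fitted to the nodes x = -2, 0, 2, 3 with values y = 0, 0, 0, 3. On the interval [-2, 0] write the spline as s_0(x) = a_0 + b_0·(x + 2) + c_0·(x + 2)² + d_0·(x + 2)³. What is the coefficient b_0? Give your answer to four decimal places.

0.2727

Put m_i = s'' at the i-th knot. Here h = (2, 2, 1) and Δ = (0, 0, 3), so the interior equations h_(i-1)·m_(i-1) + 2(h_(i-1)+h_i)·m_i + h_i·m_(i+1) = 6(Δ_i − Δ_(i-1)) read
  2·m_0 + 8·m_1 + 2·m_2 = 6(Δ_1 - Δ_0) = 0
  2·m_1 + 6·m_2 + 1·m_3 = 6(Δ_2 - Δ_1) = 18
Natural end conditions: m_0 = m_3 = 0.
Forward elimination and back-substitution give m_0 = 0, m_1 = -9/11, m_2 = 36/11, m_3 = 0.
On [-2, 0], with s_0(x) = a_0 + b_0·(x + 2) + c_0·(x + 2)² + d_0·(x + 2)³: c_0 = m_0/2 = 0, d_0 = (m_1 - m_0)/(6h_0) = -3/44, b_0 = Δ_0 - h_0(2m_0 + m_1)/6 = 3/11.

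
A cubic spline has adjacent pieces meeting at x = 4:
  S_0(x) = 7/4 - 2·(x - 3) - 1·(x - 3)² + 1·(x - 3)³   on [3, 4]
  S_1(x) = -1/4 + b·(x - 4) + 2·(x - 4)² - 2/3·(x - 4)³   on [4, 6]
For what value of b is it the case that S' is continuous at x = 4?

-1

S_0'(x) = -2 - 2·(x - 3) + 3·(x - 3)², so S_0'(4) = -1. On the right, S_1'(4) = b, so b = -1.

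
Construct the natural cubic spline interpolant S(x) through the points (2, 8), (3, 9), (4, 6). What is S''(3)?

-6

With M_i denoting the second derivative at x_i, h_i = 1, 1, and Δ_i = (y_(i+1) − y_i)/h_i = 1, -3:
  1·M_0 + 4·M_1 + 1·M_2 = 6(Δ_1 - Δ_0) = -24
Natural end conditions: M_0 = M_2 = 0.
Forward elimination and back-substitution give M_0 = 0, M_1 = -6, M_2 = 0.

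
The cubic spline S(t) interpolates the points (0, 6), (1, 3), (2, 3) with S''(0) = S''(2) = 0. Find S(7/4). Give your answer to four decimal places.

Write M_i for S''(x_i). With h_i = 1, 1 and divided differences Δ_i = -3, 0, the continuity of S' gives the tridiagonal system
  1·M_0 + 4·M_1 + 1·M_2 = 6(Δ_1 - Δ_0) = 18
Natural end conditions: M_0 = M_2 = 0.
Solving the tridiagonal system: M_0 = 0, M_1 = 9/2, M_2 = 0.
On [1, 2], S(t) = 3 - 3/2·(t - 1) + 9/4·(t - 1)² - 3/4·(t - 1)³.
With (t - 1) = 3/4: S(7/4) = 723/256.

2.8242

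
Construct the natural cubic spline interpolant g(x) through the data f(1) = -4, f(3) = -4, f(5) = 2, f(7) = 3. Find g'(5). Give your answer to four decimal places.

Write M_i for g''(x_i). With h_i = 2, 2, 2 and divided differences Δ_i = 0, 3, 1/2, the continuity of g' gives the tridiagonal system
  2·M_0 + 8·M_1 + 2·M_2 = 6(Δ_1 - Δ_0) = 18
  2·M_1 + 8·M_2 + 2·M_3 = 6(Δ_2 - Δ_1) = -15
Natural end conditions: M_0 = M_3 = 0.
Solving: M_0 = 0, M_1 = 29/10, M_2 = -13/5, M_3 = 0.
On [5, 7], g'(x) = b_2 + 2c_2·(x - 5) + 3d_2·(x - 5)² with b_2 = Δ_2 - h_2(2M_2 + M_3)/6 = 67/30, c_2 = M_2/2 = -13/10, d_2 = (M_3 - M_2)/(6h_2) = 13/60. So g'(5) = 67/30.

2.2333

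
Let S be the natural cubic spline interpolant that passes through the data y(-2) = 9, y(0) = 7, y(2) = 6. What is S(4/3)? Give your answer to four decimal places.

Write M_i for S''(x_i). With h_i = 2, 2 and divided differences Δ_i = -1, -1/2, the continuity of S' gives the tridiagonal system
  2·M_0 + 8·M_1 + 2·M_2 = 6(Δ_1 - Δ_0) = 3
Natural end conditions: M_0 = M_2 = 0.
Hence M_0 = 0, M_1 = 3/8, M_2 = 0.
On [0, 2], S(t) = 7 - 3/4·t + 3/16·t² - 1/32·t³.
With t = 4/3: S(4/3) = 169/27.

6.2593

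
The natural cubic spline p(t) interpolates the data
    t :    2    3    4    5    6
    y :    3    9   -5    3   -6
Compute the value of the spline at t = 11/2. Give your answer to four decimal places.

0.9308

Put σ_i = p'' at the i-th knot. Here h = (1, 1, 1, 1) and Δ = (6, -14, 8, -9), so the interior equations h_(i-1)·σ_(i-1) + 2(h_(i-1)+h_i)·σ_i + h_i·σ_(i+1) = 6(Δ_i − Δ_(i-1)) read
  1·σ_0 + 4·σ_1 + 1·σ_2 = 6(Δ_1 - Δ_0) = -120
  1·σ_1 + 4·σ_2 + 1·σ_3 = 6(Δ_2 - Δ_1) = 132
  1·σ_2 + 4·σ_3 + 1·σ_4 = 6(Δ_3 - Δ_2) = -102
Natural end conditions: σ_0 = σ_4 = 0.
Solving the tridiagonal system: σ_0 = 0, σ_1 = -1215/28, σ_2 = 375/7, σ_3 = -1089/28, σ_4 = 0.
On [5, 6], p(t) = 3 + 111/28·(t - 5) - 1089/56·(t - 5)² + 363/56·(t - 5)³.
With (t - 5) = 1/2: p(11/2) = 417/448.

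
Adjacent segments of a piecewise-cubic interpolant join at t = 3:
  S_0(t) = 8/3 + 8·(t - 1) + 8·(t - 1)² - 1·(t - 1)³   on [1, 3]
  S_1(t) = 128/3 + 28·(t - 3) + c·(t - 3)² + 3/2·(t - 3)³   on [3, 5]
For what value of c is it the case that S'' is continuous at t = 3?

2

S_0''(t) = 16 - 6·(t - 1), so S_0''(3) = 4. On the right, S_1''(3) = 2c, so c = 2.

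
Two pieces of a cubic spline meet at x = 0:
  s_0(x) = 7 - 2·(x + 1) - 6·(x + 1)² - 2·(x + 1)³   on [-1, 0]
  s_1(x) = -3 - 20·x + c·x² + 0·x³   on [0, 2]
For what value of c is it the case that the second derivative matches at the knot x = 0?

-12

s_0''(x) = -12 - 12·(x + 1), so s_0''(0) = -24. On the right, s_1''(0) = 2c, so c = -12.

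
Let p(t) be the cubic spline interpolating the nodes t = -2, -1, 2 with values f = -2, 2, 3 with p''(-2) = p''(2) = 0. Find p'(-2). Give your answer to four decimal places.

Put σ_i = p'' at the i-th knot. Here h = (1, 3) and Δ = (4, 1/3), so the interior equations h_(i-1)·σ_(i-1) + 2(h_(i-1)+h_i)·σ_i + h_i·σ_(i+1) = 6(Δ_i − Δ_(i-1)) read
  1·σ_0 + 8·σ_1 + 3·σ_2 = 6(Δ_1 - Δ_0) = -22
Natural end conditions: σ_0 = σ_2 = 0.
Forward elimination and back-substitution give σ_0 = 0, σ_1 = -11/4, σ_2 = 0.
On [-2, -1], p'(t) = b_0 + 2c_0·(t + 2) + 3d_0·(t + 2)² with b_0 = Δ_0 - h_0(2σ_0 + σ_1)/6 = 107/24, c_0 = σ_0/2 = 0, d_0 = (σ_1 - σ_0)/(6h_0) = -11/24. So p'(-2) = 107/24.

4.4583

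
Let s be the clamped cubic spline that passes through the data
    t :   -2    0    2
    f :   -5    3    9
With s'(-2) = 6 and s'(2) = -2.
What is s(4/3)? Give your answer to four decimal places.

Put M_i = s'' at the i-th knot. Here h = (2, 2) and Δ = (4, 3), so the interior equations h_(i-1)·M_(i-1) + 2(h_(i-1)+h_i)·M_i + h_i·M_(i+1) = 6(Δ_i − Δ_(i-1)) read
  2·M_0 + 8·M_1 + 2·M_2 = 6(Δ_1 - Δ_0) = -6
Clamped end conditions give two more equations: 2h_0·M_0 + h_0·M_1 = 6(Δ_0 - s'(-2)) = -12 and h_1·M_1 + 2h_1·M_2 = 6(s'(2) - Δ_1) = -30.
Solving: M_0 = -17/4, M_1 = 5/2, M_2 = -35/4.
On [0, 2], s(t) = 3 + 17/4·t + 5/4·t² - 15/16·t³.
With t = 4/3: s(4/3) = 26/3.

8.6667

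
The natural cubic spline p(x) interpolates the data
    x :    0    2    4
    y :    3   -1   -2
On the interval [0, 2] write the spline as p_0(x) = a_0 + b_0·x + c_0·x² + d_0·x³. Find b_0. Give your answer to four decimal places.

With m_i denoting the second derivative at x_i, h_i = 2, 2, and Δ_i = (y_(i+1) − y_i)/h_i = -2, -1/2:
  2·m_0 + 8·m_1 + 2·m_2 = 6(Δ_1 - Δ_0) = 9
Natural end conditions: m_0 = m_2 = 0.
Solving: m_0 = 0, m_1 = 9/8, m_2 = 0.
On [0, 2], with p_0(x) = a_0 + b_0·x + c_0·x² + d_0·x³: c_0 = m_0/2 = 0, d_0 = (m_1 - m_0)/(6h_0) = 3/32, b_0 = Δ_0 - h_0(2m_0 + m_1)/6 = -19/8.

-2.3750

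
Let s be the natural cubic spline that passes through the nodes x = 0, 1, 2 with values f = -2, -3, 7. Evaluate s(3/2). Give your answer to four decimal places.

Write M_i for s''(x_i). With h_i = 1, 1 and divided differences Δ_i = -1, 10, the continuity of s' gives the tridiagonal system
  1·M_0 + 4·M_1 + 1·M_2 = 6(Δ_1 - Δ_0) = 66
Natural end conditions: M_0 = M_2 = 0.
Forward elimination and back-substitution give M_0 = 0, M_1 = 33/2, M_2 = 0.
On [1, 2], s(x) = -3 + 9/2·(x - 1) + 33/4·(x - 1)² - 11/4·(x - 1)³.
With (x - 1) = 1/2: s(3/2) = 31/32.

0.9688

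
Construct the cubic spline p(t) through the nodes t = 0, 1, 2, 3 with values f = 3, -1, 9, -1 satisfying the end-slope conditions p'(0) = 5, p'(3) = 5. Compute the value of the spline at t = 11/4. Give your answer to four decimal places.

Put M_i = p'' at the i-th knot. Here h = (1, 1, 1) and Δ = (-4, 10, -10), so the interior equations h_(i-1)·M_(i-1) + 2(h_(i-1)+h_i)·M_i + h_i·M_(i+1) = 6(Δ_i − Δ_(i-1)) read
  1·M_0 + 4·M_1 + 1·M_2 = 6(Δ_1 - Δ_0) = 84
  1·M_1 + 4·M_2 + 1·M_3 = 6(Δ_2 - Δ_1) = -120
Clamped end conditions give two more equations: 2h_0·M_0 + h_0·M_1 = 6(Δ_0 - p'(0)) = -54 and h_2·M_2 + 2h_2·M_3 = 6(p'(3) - Δ_2) = 90.
Solving the tridiagonal system: M_0 = -258/5, M_1 = 246/5, M_2 = -306/5, M_3 = 378/5.
On [2, 3], p(t) = 9 - 11/5·(t - 2) - 153/5·(t - 2)² + 114/5·(t - 2)³.
With (t - 2) = 3/4: p(11/4) = -39/160.

-0.2438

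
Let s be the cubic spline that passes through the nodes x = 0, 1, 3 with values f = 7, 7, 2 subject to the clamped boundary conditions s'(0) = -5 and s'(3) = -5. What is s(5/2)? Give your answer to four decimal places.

With M_i denoting the second derivative at x_i, h_i = 1, 2, and Δ_i = (y_(i+1) − y_i)/h_i = 0, -5/2:
  1·M_0 + 6·M_1 + 2·M_2 = 6(Δ_1 - Δ_0) = -15
Clamped end conditions give two more equations: 2h_0·M_0 + h_0·M_1 = 6(Δ_0 - s'(0)) = 30 and h_1·M_1 + 2h_1·M_2 = 6(s'(3) - Δ_1) = -15.
Solving: M_0 = 35/2, M_1 = -5, M_2 = -5/4.
On [1, 3], s(x) = 7 + 5/4·(x - 1) - 5/2·(x - 1)² + 5/16·(x - 1)³.
With (x - 1) = 3/2: s(5/2) = 551/128.

4.3047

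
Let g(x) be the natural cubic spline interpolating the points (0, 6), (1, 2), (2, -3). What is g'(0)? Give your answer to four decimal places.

-3.7500

Write M_i for g''(x_i). With h_i = 1, 1 and divided differences Δ_i = -4, -5, the continuity of g' gives the tridiagonal system
  1·M_0 + 4·M_1 + 1·M_2 = 6(Δ_1 - Δ_0) = -6
Natural end conditions: M_0 = M_2 = 0.
Forward elimination and back-substitution give M_0 = 0, M_1 = -3/2, M_2 = 0.
On [0, 1], g'(x) = b_0 + 2c_0·x + 3d_0·x² with b_0 = Δ_0 - h_0(2M_0 + M_1)/6 = -15/4, c_0 = M_0/2 = 0, d_0 = (M_1 - M_0)/(6h_0) = -1/4. So g'(0) = -15/4.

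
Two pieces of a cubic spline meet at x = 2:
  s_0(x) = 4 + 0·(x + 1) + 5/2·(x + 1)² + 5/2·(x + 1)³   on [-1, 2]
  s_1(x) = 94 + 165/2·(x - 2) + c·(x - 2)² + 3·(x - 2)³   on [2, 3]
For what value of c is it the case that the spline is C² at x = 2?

s_0''(x) = 5 + 15·(x + 1), so s_0''(2) = 50. On the right, s_1''(2) = 2c, so c = 25.

25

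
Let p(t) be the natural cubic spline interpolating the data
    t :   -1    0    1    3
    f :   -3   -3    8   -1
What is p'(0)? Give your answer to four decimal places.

Let σ_i = p''(x_i). Step sizes h_i = 1, 1, 2; slopes of the chords Δ_i = (y_(i+1) - y_i)/h_i = 0, 11, -9/2.
  1·σ_0 + 4·σ_1 + 1·σ_2 = 6(Δ_1 - Δ_0) = 66
  1·σ_1 + 6·σ_2 + 2·σ_3 = 6(Δ_2 - Δ_1) = -93
Natural end conditions: σ_0 = σ_3 = 0.
Forward elimination and back-substitution give σ_0 = 0, σ_1 = 489/23, σ_2 = -438/23, σ_3 = 0.
On [0, 1], p'(t) = b_1 + 2c_1·t + 3d_1·t² with b_1 = Δ_1 - h_1(2σ_1 + σ_2)/6 = 163/23, c_1 = σ_1/2 = 489/46, d_1 = (σ_2 - σ_1)/(6h_1) = -309/46. So p'(0) = 163/23.

7.0870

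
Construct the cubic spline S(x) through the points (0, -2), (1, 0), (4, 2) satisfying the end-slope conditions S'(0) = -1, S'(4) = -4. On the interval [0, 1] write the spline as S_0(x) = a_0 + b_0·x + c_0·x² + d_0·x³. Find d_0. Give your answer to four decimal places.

With m_i denoting the second derivative at x_i, h_i = 1, 3, and Δ_i = (y_(i+1) − y_i)/h_i = 2, 2/3:
  1·m_0 + 8·m_1 + 3·m_2 = 6(Δ_1 - Δ_0) = -8
Clamped end conditions give two more equations: 2h_0·m_0 + h_0·m_1 = 6(Δ_0 - S'(0)) = 18 and h_1·m_1 + 2h_1·m_2 = 6(S'(4) - Δ_1) = -28.
Forward elimination and back-substitution give m_0 = 37/4, m_1 = -1/2, m_2 = -53/12.
On [0, 1], with S_0(x) = a_0 + b_0·x + c_0·x² + d_0·x³: c_0 = m_0/2 = 37/8, d_0 = (m_1 - m_0)/(6h_0) = -13/8, b_0 = Δ_0 - h_0(2m_0 + m_1)/6 = -1.

-1.6250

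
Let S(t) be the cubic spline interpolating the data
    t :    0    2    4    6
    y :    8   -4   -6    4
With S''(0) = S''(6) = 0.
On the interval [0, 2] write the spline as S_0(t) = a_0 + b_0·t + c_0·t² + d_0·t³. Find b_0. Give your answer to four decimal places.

Let σ_i = S''(x_i). Step sizes h_i = 2, 2, 2; slopes of the chords Δ_i = (y_(i+1) - y_i)/h_i = -6, -1, 5.
  2·σ_0 + 8·σ_1 + 2·σ_2 = 6(Δ_1 - Δ_0) = 30
  2·σ_1 + 8·σ_2 + 2·σ_3 = 6(Δ_2 - Δ_1) = 36
Natural end conditions: σ_0 = σ_3 = 0.
Solving: σ_0 = 0, σ_1 = 14/5, σ_2 = 19/5, σ_3 = 0.
On [0, 2], with S_0(t) = a_0 + b_0·t + c_0·t² + d_0·t³: c_0 = σ_0/2 = 0, d_0 = (σ_1 - σ_0)/(6h_0) = 7/30, b_0 = Δ_0 - h_0(2σ_0 + σ_1)/6 = -104/15.

-6.9333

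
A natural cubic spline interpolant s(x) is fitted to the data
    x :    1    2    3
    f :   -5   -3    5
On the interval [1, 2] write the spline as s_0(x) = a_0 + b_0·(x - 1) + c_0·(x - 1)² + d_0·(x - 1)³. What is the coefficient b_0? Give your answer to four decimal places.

0.5000

Write M_i for s''(x_i). With h_i = 1, 1 and divided differences Δ_i = 2, 8, the continuity of s' gives the tridiagonal system
  1·M_0 + 4·M_1 + 1·M_2 = 6(Δ_1 - Δ_0) = 36
Natural end conditions: M_0 = M_2 = 0.
Hence M_0 = 0, M_1 = 9, M_2 = 0.
On [1, 2], with s_0(x) = a_0 + b_0·(x - 1) + c_0·(x - 1)² + d_0·(x - 1)³: c_0 = M_0/2 = 0, d_0 = (M_1 - M_0)/(6h_0) = 3/2, b_0 = Δ_0 - h_0(2M_0 + M_1)/6 = 1/2.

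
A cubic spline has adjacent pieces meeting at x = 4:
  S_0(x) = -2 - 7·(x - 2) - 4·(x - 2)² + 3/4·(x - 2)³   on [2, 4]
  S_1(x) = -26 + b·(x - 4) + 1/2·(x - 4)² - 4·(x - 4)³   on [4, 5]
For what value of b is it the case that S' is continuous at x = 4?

-14

S_0'(x) = -7 - 8·(x - 2) + 9/4·(x - 2)², so S_0'(4) = -14. On the right, S_1'(4) = b, so b = -14.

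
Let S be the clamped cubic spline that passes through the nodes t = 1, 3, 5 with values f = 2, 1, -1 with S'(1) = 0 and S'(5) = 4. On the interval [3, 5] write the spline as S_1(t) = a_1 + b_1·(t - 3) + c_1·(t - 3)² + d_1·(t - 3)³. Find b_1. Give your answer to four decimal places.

-2.1250

Put m_i = S'' at the i-th knot. Here h = (2, 2) and Δ = (-1/2, -1), so the interior equations h_(i-1)·m_(i-1) + 2(h_(i-1)+h_i)·m_i + h_i·m_(i+1) = 6(Δ_i − Δ_(i-1)) read
  2·m_0 + 8·m_1 + 2·m_2 = 6(Δ_1 - Δ_0) = -3
Clamped end conditions give two more equations: 2h_0·m_0 + h_0·m_1 = 6(Δ_0 - S'(1)) = -3 and h_1·m_1 + 2h_1·m_2 = 6(S'(5) - Δ_1) = 30.
Solving the tridiagonal system: m_0 = 5/8, m_1 = -11/4, m_2 = 71/8.
On [3, 5], with S_1(t) = a_1 + b_1·(t - 3) + c_1·(t - 3)² + d_1·(t - 3)³: c_1 = m_1/2 = -11/8, d_1 = (m_2 - m_1)/(6h_1) = 31/32, b_1 = Δ_1 - h_1(2m_1 + m_2)/6 = -17/8.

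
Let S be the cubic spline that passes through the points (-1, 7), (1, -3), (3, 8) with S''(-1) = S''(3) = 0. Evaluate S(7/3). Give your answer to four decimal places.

With σ_i denoting the second derivative at x_i, h_i = 2, 2, and Δ_i = (y_(i+1) − y_i)/h_i = -5, 11/2:
  2·σ_0 + 8·σ_1 + 2·σ_2 = 6(Δ_1 - Δ_0) = 63
Natural end conditions: σ_0 = σ_2 = 0.
Forward elimination and back-substitution give σ_0 = 0, σ_1 = 63/8, σ_2 = 0.
On [1, 3], S(t) = -3 + 1/4·(t - 1) + 63/16·(t - 1)² - 21/32·(t - 1)³.
With (t - 1) = 4/3: S(7/3) = 25/9.

2.7778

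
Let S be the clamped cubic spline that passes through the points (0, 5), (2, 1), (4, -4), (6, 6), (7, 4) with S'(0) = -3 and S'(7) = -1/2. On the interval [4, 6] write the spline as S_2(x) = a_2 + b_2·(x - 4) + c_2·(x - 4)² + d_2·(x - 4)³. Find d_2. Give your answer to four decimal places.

-1.7834

With M_i denoting the second derivative at x_i, h_i = 2, 2, 2, 1, and Δ_i = (y_(i+1) − y_i)/h_i = -2, -5/2, 5, -2:
  2·M_0 + 8·M_1 + 2·M_2 = 6(Δ_1 - Δ_0) = -3
  2·M_1 + 8·M_2 + 2·M_3 = 6(Δ_2 - Δ_1) = 45
  2·M_2 + 6·M_3 + 1·M_4 = 6(Δ_3 - Δ_2) = -42
Clamped end conditions give two more equations: 2h_0·M_0 + h_0·M_1 = 6(Δ_0 - S'(0)) = 6 and h_3·M_3 + 2h_3·M_4 = 6(S'(7) - Δ_3) = 9.
Hence M_0 = 565/172, M_1 = -307/86, M_2 = 1633/172, M_3 = -512/43, M_4 = 899/86.
On [4, 6], with S_2(x) = a_2 + b_2·(x - 4) + c_2·(x - 4)² + d_2·(x - 4)³: c_2 = M_2/2 = 1633/344, d_2 = (M_3 - M_2)/(6h_2) = -1227/688, b_2 = Δ_2 - h_2(2M_2 + M_3)/6 = 227/86.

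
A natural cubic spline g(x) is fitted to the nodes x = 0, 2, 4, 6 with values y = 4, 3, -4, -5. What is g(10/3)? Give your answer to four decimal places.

-1.8148

Put m_i = g'' at the i-th knot. Here h = (2, 2, 2) and Δ = (-1/2, -7/2, -1/2), so the interior equations h_(i-1)·m_(i-1) + 2(h_(i-1)+h_i)·m_i + h_i·m_(i+1) = 6(Δ_i − Δ_(i-1)) read
  2·m_0 + 8·m_1 + 2·m_2 = 6(Δ_1 - Δ_0) = -18
  2·m_1 + 8·m_2 + 2·m_3 = 6(Δ_2 - Δ_1) = 18
Natural end conditions: m_0 = m_3 = 0.
Hence m_0 = 0, m_1 = -3, m_2 = 3, m_3 = 0.
On [2, 4], g(x) = 3 - 5/2·(x - 2) - 3/2·(x - 2)² + 1/2·(x - 2)³.
With (x - 2) = 4/3: g(10/3) = -49/27.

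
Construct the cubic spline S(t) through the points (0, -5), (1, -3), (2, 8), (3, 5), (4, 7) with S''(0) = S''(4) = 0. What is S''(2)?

With σ_i denoting the second derivative at x_i, h_i = 1, 1, 1, 1, and Δ_i = (y_(i+1) − y_i)/h_i = 2, 11, -3, 2:
  1·σ_0 + 4·σ_1 + 1·σ_2 = 6(Δ_1 - Δ_0) = 54
  1·σ_1 + 4·σ_2 + 1·σ_3 = 6(Δ_2 - Δ_1) = -84
  1·σ_2 + 4·σ_3 + 1·σ_4 = 6(Δ_3 - Δ_2) = 30
Natural end conditions: σ_0 = σ_4 = 0.
Solving the tridiagonal system: σ_0 = 0, σ_1 = 21, σ_2 = -30, σ_3 = 15, σ_4 = 0.

-30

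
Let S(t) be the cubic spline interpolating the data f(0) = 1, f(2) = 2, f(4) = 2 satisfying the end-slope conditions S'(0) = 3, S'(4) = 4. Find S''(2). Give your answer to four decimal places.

-1.2500

Write M_i for S''(x_i). With h_i = 2, 2 and divided differences Δ_i = 1/2, 0, the continuity of S' gives the tridiagonal system
  2·M_0 + 8·M_1 + 2·M_2 = 6(Δ_1 - Δ_0) = -3
Clamped end conditions give two more equations: 2h_0·M_0 + h_0·M_1 = 6(Δ_0 - S'(0)) = -15 and h_1·M_1 + 2h_1·M_2 = 6(S'(4) - Δ_1) = 24.
Solving the tridiagonal system: M_0 = -25/8, M_1 = -5/4, M_2 = 53/8.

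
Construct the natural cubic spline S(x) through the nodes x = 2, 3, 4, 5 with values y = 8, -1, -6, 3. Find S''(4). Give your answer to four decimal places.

Write M_i for S''(x_i). With h_i = 1, 1, 1 and divided differences Δ_i = -9, -5, 9, the continuity of S' gives the tridiagonal system
  1·M_0 + 4·M_1 + 1·M_2 = 6(Δ_1 - Δ_0) = 24
  1·M_1 + 4·M_2 + 1·M_3 = 6(Δ_2 - Δ_1) = 84
Natural end conditions: M_0 = M_3 = 0.
Solving: M_0 = 0, M_1 = 4/5, M_2 = 104/5, M_3 = 0.

20.8000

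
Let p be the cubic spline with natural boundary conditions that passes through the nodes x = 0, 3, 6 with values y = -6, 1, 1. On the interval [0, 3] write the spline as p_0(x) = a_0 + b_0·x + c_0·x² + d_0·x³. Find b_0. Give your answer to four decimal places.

2.9167

Let m_i = p''(x_i). Step sizes h_i = 3, 3; slopes of the chords Δ_i = (y_(i+1) - y_i)/h_i = 7/3, 0.
  3·m_0 + 12·m_1 + 3·m_2 = 6(Δ_1 - Δ_0) = -14
Natural end conditions: m_0 = m_2 = 0.
Solving: m_0 = 0, m_1 = -7/6, m_2 = 0.
On [0, 3], with p_0(x) = a_0 + b_0·x + c_0·x² + d_0·x³: c_0 = m_0/2 = 0, d_0 = (m_1 - m_0)/(6h_0) = -7/108, b_0 = Δ_0 - h_0(2m_0 + m_1)/6 = 35/12.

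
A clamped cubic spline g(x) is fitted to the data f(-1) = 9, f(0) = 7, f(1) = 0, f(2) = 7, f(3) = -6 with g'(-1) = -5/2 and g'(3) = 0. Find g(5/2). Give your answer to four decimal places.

With m_i denoting the second derivative at x_i, h_i = 1, 1, 1, 1, and Δ_i = (y_(i+1) − y_i)/h_i = -2, -7, 7, -13:
  1·m_0 + 4·m_1 + 1·m_2 = 6(Δ_1 - Δ_0) = -30
  1·m_1 + 4·m_2 + 1·m_3 = 6(Δ_2 - Δ_1) = 84
  1·m_2 + 4·m_3 + 1·m_4 = 6(Δ_3 - Δ_2) = -120
Clamped end conditions give two more equations: 2h_0·m_0 + h_0·m_1 = 6(Δ_0 - g'(-1)) = 3 and h_3·m_3 + 2h_3·m_4 = 6(g'(3) - Δ_3) = 78.
Hence m_0 = 659/56, m_1 = -575/28, m_2 = 323/8, m_3 = -1595/28, m_4 = 3779/56.
On [2, 3], g(x) = 7 - 589/112·(x - 2) - 1595/56·(x - 2)² + 2323/112·(x - 2)³.
With (x - 2) = 1/2: g(5/2) = -141/896.

-0.1574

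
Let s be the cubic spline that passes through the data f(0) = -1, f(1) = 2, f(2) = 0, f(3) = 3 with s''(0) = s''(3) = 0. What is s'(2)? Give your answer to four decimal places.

Let σ_i = s''(x_i). Step sizes h_i = 1, 1, 1; slopes of the chords Δ_i = (y_(i+1) - y_i)/h_i = 3, -2, 3.
  1·σ_0 + 4·σ_1 + 1·σ_2 = 6(Δ_1 - Δ_0) = -30
  1·σ_1 + 4·σ_2 + 1·σ_3 = 6(Δ_2 - Δ_1) = 30
Natural end conditions: σ_0 = σ_3 = 0.
Solving: σ_0 = 0, σ_1 = -10, σ_2 = 10, σ_3 = 0.
On [2, 3], s'(t) = b_2 + 2c_2·(t - 2) + 3d_2·(t - 2)² with b_2 = Δ_2 - h_2(2σ_2 + σ_3)/6 = -1/3, c_2 = σ_2/2 = 5, d_2 = (σ_3 - σ_2)/(6h_2) = -5/3. So s'(2) = -1/3.

-0.3333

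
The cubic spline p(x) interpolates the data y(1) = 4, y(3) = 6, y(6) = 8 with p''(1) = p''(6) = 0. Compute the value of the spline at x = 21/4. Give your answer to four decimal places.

7.5703

Put M_i = p'' at the i-th knot. Here h = (2, 3) and Δ = (1, 2/3), so the interior equations h_(i-1)·M_(i-1) + 2(h_(i-1)+h_i)·M_i + h_i·M_(i+1) = 6(Δ_i − Δ_(i-1)) read
  2·M_0 + 10·M_1 + 3·M_2 = 6(Δ_1 - Δ_0) = -2
Natural end conditions: M_0 = M_2 = 0.
Solving the tridiagonal system: M_0 = 0, M_1 = -1/5, M_2 = 0.
On [3, 6], p(x) = 6 + 13/15·(x - 3) - 1/10·(x - 3)² + 1/90·(x - 3)³.
With (x - 3) = 9/4: p(21/4) = 969/128.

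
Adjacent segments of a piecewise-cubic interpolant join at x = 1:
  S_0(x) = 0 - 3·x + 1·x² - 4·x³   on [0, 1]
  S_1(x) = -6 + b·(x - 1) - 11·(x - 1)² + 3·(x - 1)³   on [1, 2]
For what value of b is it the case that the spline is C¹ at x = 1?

S_0'(x) = -3 + 2·x - 12·x², so S_0'(1) = -13. On the right, S_1'(1) = b, so b = -13.

-13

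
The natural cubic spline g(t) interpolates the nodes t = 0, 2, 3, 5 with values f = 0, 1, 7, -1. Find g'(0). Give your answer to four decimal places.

-1.9571

Put σ_i = g'' at the i-th knot. Here h = (2, 1, 2) and Δ = (1/2, 6, -4), so the interior equations h_(i-1)·σ_(i-1) + 2(h_(i-1)+h_i)·σ_i + h_i·σ_(i+1) = 6(Δ_i − Δ_(i-1)) read
  2·σ_0 + 6·σ_1 + 1·σ_2 = 6(Δ_1 - Δ_0) = 33
  1·σ_1 + 6·σ_2 + 2·σ_3 = 6(Δ_2 - Δ_1) = -60
Natural end conditions: σ_0 = σ_3 = 0.
Solving: σ_0 = 0, σ_1 = 258/35, σ_2 = -393/35, σ_3 = 0.
On [0, 2], g'(t) = b_0 + 2c_0·t + 3d_0·t² with b_0 = Δ_0 - h_0(2σ_0 + σ_1)/6 = -137/70, c_0 = σ_0/2 = 0, d_0 = (σ_1 - σ_0)/(6h_0) = 43/70. So g'(0) = -137/70.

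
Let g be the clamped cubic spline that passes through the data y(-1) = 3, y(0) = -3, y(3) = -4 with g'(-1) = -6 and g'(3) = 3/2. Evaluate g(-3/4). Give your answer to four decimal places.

Write m_i for g''(x_i). With h_i = 1, 3 and divided differences Δ_i = -6, -1/3, the continuity of g' gives the tridiagonal system
  1·m_0 + 8·m_1 + 3·m_2 = 6(Δ_1 - Δ_0) = 34
Clamped end conditions give two more equations: 2h_0·m_0 + h_0·m_1 = 6(Δ_0 - g'(-1)) = 0 and h_1·m_1 + 2h_1·m_2 = 6(g'(3) - Δ_1) = 11.
Hence m_0 = -19/8, m_1 = 19/4, m_2 = -13/24.
On [-1, 0], g(t) = 3 - 6·(t + 1) - 19/16·(t + 1)² + 19/16·(t + 1)³.
With (t + 1) = 1/4: g(-3/4) = 1479/1024.

1.4443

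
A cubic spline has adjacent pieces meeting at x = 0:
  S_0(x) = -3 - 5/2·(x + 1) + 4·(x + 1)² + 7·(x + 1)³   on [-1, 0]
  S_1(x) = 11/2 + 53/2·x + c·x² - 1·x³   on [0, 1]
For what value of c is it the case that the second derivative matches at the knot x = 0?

25

S_0''(x) = 8 + 42·(x + 1), so S_0''(0) = 50. On the right, S_1''(0) = 2c, so c = 25.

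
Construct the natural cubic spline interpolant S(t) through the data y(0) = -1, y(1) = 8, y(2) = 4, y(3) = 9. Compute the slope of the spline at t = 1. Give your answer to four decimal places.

0.8667

Let σ_i = S''(x_i). Step sizes h_i = 1, 1, 1; slopes of the chords Δ_i = (y_(i+1) - y_i)/h_i = 9, -4, 5.
  1·σ_0 + 4·σ_1 + 1·σ_2 = 6(Δ_1 - Δ_0) = -78
  1·σ_1 + 4·σ_2 + 1·σ_3 = 6(Δ_2 - Δ_1) = 54
Natural end conditions: σ_0 = σ_3 = 0.
Hence σ_0 = 0, σ_1 = -122/5, σ_2 = 98/5, σ_3 = 0.
On [1, 2], S'(t) = b_1 + 2c_1·(t - 1) + 3d_1·(t - 1)² with b_1 = Δ_1 - h_1(2σ_1 + σ_2)/6 = 13/15, c_1 = σ_1/2 = -61/5, d_1 = (σ_2 - σ_1)/(6h_1) = 22/3. So S'(1) = 13/15.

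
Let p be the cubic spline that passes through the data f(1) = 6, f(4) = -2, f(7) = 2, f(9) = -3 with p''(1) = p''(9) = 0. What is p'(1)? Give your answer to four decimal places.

With M_i denoting the second derivative at x_i, h_i = 3, 3, 2, and Δ_i = (y_(i+1) − y_i)/h_i = -8/3, 4/3, -5/2:
  3·M_0 + 12·M_1 + 3·M_2 = 6(Δ_1 - Δ_0) = 24
  3·M_1 + 10·M_2 + 2·M_3 = 6(Δ_2 - Δ_1) = -23
Natural end conditions: M_0 = M_3 = 0.
Solving the tridiagonal system: M_0 = 0, M_1 = 103/37, M_2 = -116/37, M_3 = 0.
On [1, 4], p'(t) = b_0 + 2c_0·(t - 1) + 3d_0·(t - 1)² with b_0 = Δ_0 - h_0(2M_0 + M_1)/6 = -901/222, c_0 = M_0/2 = 0, d_0 = (M_1 - M_0)/(6h_0) = 103/666. So p'(1) = -901/222.

-4.0586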